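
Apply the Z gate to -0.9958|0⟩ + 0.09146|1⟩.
-0.9958|0⟩ - 0.09146|1⟩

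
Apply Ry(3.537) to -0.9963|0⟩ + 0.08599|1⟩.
0.1114|0⟩ - 0.9938|1⟩

Ry(3.537) = [[cos(θ/2), −sin(θ/2)], [sin(θ/2), cos(θ/2)]]; θ = 3.537, cos(θ/2) ≈ -0.196418, sin(θ/2) ≈ 0.98052.
With a = amp(|0⟩) = -0.9963 and b = amp(|1⟩) = 0.08599:
new amp(|0⟩) = (-0.196418)·a + (-0.98052)·b = 0.1114
new amp(|1⟩) = (0.98052)·a + (-0.196418)·b = -0.9938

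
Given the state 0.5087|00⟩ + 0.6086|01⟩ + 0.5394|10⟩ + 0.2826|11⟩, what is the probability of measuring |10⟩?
0.291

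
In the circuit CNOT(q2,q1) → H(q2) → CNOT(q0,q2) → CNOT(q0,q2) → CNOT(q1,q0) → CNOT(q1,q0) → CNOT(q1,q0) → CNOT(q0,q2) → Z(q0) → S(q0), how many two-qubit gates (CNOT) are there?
7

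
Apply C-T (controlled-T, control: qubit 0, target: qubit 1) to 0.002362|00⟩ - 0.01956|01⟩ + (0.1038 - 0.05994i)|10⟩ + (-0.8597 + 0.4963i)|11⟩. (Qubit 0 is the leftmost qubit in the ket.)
0.002362|00⟩ - 0.01956|01⟩ + (0.1038 - 0.05994i)|10⟩ + (-0.9588 - 0.257i)|11⟩

C-T leaves the control-|0⟩ kets |00⟩, |01⟩ unchanged and applies T to qubit 1 on the control-|1⟩ pair (|10⟩, |11⟩).
T = [[1, 0], [0, (1/√2 + (1/√2)i)]].
With a = amp(|10⟩) = (0.1038 - 0.05994i) and b = amp(|11⟩) = (-0.8597 + 0.4963i):
new amp(|10⟩) = (1)·a = (0.1038 - 0.05994i)
new amp(|11⟩) = (1/√2 + (1/√2)i)·b = (-0.9588 - 0.257i)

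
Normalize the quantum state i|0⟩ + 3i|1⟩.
0.3162i|0⟩ + 0.9487i|1⟩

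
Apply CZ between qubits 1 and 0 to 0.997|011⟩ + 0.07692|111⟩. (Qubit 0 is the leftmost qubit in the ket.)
0.997|011⟩ - 0.07692|111⟩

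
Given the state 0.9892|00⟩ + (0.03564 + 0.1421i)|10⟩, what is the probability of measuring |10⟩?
0.02146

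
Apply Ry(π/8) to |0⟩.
0.9808|0⟩ + 0.1951|1⟩

Ry(π/8) = [[cos(θ/2), −sin(θ/2)], [sin(θ/2), cos(θ/2)]]; θ = π/8, cos(θ/2) ≈ 0.980785, sin(θ/2) ≈ 0.19509.
With a = amp(|0⟩) = 1 and b = amp(|1⟩) = 0:
new amp(|0⟩) = (0.980785)·a + (-0.19509)·b = 0.9808
new amp(|1⟩) = (0.19509)·a + (0.980785)·b = 0.1951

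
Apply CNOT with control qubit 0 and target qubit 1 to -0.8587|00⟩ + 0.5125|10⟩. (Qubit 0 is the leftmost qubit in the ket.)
-0.8587|00⟩ + 0.5125|11⟩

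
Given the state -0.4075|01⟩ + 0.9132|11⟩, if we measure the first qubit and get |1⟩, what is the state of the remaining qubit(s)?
|1⟩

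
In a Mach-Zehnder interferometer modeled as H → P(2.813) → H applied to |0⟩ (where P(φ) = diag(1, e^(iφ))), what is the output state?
(0.02675 + 0.1614i)|0⟩ + (0.9732 - 0.1614i)|1⟩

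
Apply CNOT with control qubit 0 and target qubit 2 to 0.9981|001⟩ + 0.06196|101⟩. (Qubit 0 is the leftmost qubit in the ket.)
0.9981|001⟩ + 0.06196|100⟩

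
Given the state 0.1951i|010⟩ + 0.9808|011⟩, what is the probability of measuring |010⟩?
0.03806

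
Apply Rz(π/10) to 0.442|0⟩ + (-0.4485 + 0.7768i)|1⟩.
(0.4366 - 0.06914i)|0⟩ + (-0.5645 + 0.6971i)|1⟩

Rz(π/10) = [[e^(−iθ/2), 0], [0, e^(iθ/2)]] with e^(±iθ/2) = cos(θ/2) ± i·sin(θ/2); θ = π/10, cos(θ/2) ≈ 0.987688, sin(θ/2) ≈ 0.156434.
With a = amp(|0⟩) = 0.442 and b = amp(|1⟩) = (-0.4485 + 0.7768i):
new amp(|0⟩) = (0.987688 - 0.156434i)·a = (0.4366 - 0.06914i)
new amp(|1⟩) = (0.987688 + 0.156434i)·b = (-0.5645 + 0.6971i)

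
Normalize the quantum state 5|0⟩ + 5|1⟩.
1/√2|0⟩ + 1/√2|1⟩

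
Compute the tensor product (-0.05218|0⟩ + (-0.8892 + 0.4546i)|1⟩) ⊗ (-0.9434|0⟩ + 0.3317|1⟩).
0.04923|00⟩ - 0.01731|01⟩ + (0.8389 - 0.4289i)|10⟩ + (-0.2949 + 0.1508i)|11⟩

amp(|b₁b₂…⟩) = product of the factor amplitudes for bits b₁, b₂, …; only kets whose every factor amplitude is nonzero survive.
|00⟩: (-0.05218)(-0.9434) = 0.04923
|01⟩: (-0.05218)(0.3317) = -0.01731
|10⟩: (-0.8892 + 0.4546i)(-0.9434) = (0.8389 - 0.4289i)
|11⟩: (-0.8892 + 0.4546i)(0.3317) = (-0.2949 + 0.1508i)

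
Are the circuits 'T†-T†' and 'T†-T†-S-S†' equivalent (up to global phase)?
Yes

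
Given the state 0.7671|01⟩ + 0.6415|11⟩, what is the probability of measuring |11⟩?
0.4115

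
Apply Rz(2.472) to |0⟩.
(0.3286 - 0.9445i)|0⟩

Rz(2.472) = [[e^(−iθ/2), 0], [0, e^(iθ/2)]] with e^(±iθ/2) = cos(θ/2) ± i·sin(θ/2); θ = 2.472, cos(θ/2) ≈ 0.328577, sin(θ/2) ≈ 0.944477.
With a = amp(|0⟩) = 1 and b = amp(|1⟩) = 0:
new amp(|0⟩) = (0.328577 - 0.944477i)·a = (0.3286 - 0.9445i)
new amp(|1⟩) = (0.328577 + 0.944477i)·b = 0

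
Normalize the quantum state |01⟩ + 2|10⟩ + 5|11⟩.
0.1826|01⟩ + 0.3651|10⟩ + 0.9129|11⟩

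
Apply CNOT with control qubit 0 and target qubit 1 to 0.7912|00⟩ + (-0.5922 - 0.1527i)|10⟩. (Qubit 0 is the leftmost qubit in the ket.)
0.7912|00⟩ + (-0.5922 - 0.1527i)|11⟩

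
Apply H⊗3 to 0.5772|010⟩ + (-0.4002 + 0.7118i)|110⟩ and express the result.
(0.06258 + 0.2517i)|000⟩ + (0.06258 + 0.2517i)|001⟩ + (-0.06258 - 0.2517i)|010⟩ + (-0.06258 - 0.2517i)|011⟩ + (0.3456 - 0.2517i)|100⟩ + (0.3456 - 0.2517i)|101⟩ + (-0.3456 + 0.2517i)|110⟩ + (-0.3456 + 0.2517i)|111⟩

H⊗3 gives amp(|y⟩) = (1/2√2) Σ_x (−1)^(x·y) amp(|x⟩), where x·y is the number of positions in which both x and y have a 1.
|000⟩: (0.5772 + (-0.4002 + 0.7118i))/(2√2) = (0.06258 + 0.2517i)
|001⟩: (0.5772 + (-0.4002 + 0.7118i))/(2√2) = (0.06258 + 0.2517i)
|010⟩: (-0.5772 - (-0.4002 + 0.7118i))/(2√2) = (-0.06258 - 0.2517i)
|011⟩: (-0.5772 - (-0.4002 + 0.7118i))/(2√2) = (-0.06258 - 0.2517i)
|100⟩: (0.5772 - (-0.4002 + 0.7118i))/(2√2) = (0.3456 - 0.2517i)
|101⟩: (0.5772 - (-0.4002 + 0.7118i))/(2√2) = (0.3456 - 0.2517i)
|110⟩: (-0.5772 + (-0.4002 + 0.7118i))/(2√2) = (-0.3456 + 0.2517i)
|111⟩: (-0.5772 + (-0.4002 + 0.7118i))/(2√2) = (-0.3456 + 0.2517i)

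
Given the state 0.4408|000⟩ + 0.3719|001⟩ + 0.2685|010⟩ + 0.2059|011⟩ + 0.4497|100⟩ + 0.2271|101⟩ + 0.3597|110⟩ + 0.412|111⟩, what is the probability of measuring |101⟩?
0.05157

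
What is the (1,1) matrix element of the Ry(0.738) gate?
0.9327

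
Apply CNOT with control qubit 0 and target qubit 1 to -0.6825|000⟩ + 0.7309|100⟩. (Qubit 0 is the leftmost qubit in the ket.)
-0.6825|000⟩ + 0.7309|110⟩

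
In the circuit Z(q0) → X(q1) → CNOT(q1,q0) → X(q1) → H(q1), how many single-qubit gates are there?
4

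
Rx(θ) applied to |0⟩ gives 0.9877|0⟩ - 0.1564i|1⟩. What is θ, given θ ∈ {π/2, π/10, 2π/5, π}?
π/10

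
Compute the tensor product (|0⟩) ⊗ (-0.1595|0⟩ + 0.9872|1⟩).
-0.1595|00⟩ + 0.9872|01⟩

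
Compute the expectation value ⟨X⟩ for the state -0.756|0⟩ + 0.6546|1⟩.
-0.9898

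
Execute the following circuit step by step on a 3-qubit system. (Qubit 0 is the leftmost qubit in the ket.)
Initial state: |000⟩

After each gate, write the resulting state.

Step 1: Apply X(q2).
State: |001⟩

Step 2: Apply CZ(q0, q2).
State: |001⟩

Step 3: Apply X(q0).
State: |101⟩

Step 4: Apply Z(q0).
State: -|101⟩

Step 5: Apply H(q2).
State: -1/√2|100⟩ + 1/√2|101⟩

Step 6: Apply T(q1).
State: -1/√2|100⟩ + 1/√2|101⟩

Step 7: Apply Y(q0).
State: (1/√2)i|000⟩ - (1/√2)i|001⟩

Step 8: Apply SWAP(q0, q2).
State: (1/√2)i|000⟩ - (1/√2)i|100⟩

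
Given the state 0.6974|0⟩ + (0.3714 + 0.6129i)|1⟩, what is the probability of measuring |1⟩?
0.5136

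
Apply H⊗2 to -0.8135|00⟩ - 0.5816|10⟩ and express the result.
-0.6976|00⟩ - 0.6976|01⟩ - 0.116|10⟩ - 0.116|11⟩

H⊗2 gives amp(|y⟩) = (1/2) Σ_x (−1)^(x·y) amp(|x⟩), where x·y is the number of positions in which both x and y have a 1.
|00⟩: (-0.8135 - 0.5816)/2 = -0.6976
|01⟩: (-0.8135 - 0.5816)/2 = -0.6976
|10⟩: (-0.8135 + 0.5816)/2 = -0.116
|11⟩: (-0.8135 + 0.5816)/2 = -0.116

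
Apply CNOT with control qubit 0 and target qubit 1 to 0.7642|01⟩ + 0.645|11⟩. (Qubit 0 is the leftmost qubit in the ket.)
0.7642|01⟩ + 0.645|10⟩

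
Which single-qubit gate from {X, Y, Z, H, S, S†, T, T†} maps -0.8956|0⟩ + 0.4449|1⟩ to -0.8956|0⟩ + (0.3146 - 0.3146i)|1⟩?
T†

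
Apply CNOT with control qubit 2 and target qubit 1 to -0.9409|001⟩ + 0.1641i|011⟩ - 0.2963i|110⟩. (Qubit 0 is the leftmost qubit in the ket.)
0.1641i|001⟩ - 0.9409|011⟩ - 0.2963i|110⟩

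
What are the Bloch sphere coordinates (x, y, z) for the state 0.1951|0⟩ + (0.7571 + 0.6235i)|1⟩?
(0.2954, 0.2433, -0.9239)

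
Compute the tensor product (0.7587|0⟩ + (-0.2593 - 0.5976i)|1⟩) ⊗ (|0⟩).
0.7587|00⟩ + (-0.2593 - 0.5976i)|10⟩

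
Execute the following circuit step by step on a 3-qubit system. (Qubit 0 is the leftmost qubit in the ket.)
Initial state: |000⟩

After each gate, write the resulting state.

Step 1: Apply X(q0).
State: |100⟩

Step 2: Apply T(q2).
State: |100⟩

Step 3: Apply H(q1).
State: 1/√2|100⟩ + 1/√2|110⟩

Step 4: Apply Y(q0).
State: -(1/√2)i|000⟩ - (1/√2)i|010⟩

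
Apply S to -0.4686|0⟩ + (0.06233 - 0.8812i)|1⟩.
-0.4686|0⟩ + (0.8812 + 0.06233i)|1⟩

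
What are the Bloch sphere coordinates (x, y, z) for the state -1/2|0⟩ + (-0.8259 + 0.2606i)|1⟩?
(0.8259, -0.2606, -0.5)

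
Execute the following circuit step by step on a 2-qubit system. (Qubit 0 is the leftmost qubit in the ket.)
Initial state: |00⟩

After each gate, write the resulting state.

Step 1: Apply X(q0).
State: |10⟩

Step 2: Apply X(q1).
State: |11⟩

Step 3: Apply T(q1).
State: (1/√2 + (1/√2)i)|11⟩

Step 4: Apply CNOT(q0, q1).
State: (1/√2 + (1/√2)i)|10⟩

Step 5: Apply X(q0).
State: (1/√2 + (1/√2)i)|00⟩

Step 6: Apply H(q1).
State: (1/2 + (1/2)i)|00⟩ + (1/2 + (1/2)i)|01⟩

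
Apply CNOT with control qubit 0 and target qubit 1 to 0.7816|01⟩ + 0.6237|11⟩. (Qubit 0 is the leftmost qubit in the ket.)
0.7816|01⟩ + 0.6237|10⟩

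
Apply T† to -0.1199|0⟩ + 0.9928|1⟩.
-0.1199|0⟩ + (0.702 - 0.702i)|1⟩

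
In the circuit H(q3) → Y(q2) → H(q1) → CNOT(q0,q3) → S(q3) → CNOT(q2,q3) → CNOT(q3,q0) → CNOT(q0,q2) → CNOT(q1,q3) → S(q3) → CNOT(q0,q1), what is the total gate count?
11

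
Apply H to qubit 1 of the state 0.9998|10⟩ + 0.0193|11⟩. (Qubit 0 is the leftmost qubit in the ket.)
0.7206|10⟩ + 0.6933|11⟩

H on qubit 1 mixes each pair of kets that differ only in qubit 1: amplitudes (a, b) of (|…0…⟩, |…1…⟩) become ((a + b)/√2, (a − b)/√2). Kets absent from the input have amplitude 0.
(|10⟩, |11⟩): (a, b) = (0.9998, 0.0193) → (0.7206, 0.6933)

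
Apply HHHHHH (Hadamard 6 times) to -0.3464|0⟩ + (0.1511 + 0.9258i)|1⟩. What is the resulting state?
-0.3464|0⟩ + (0.1511 + 0.9258i)|1⟩

H² = I, so an even number of Hadamards cancels: H^6 = I and the state is unchanged.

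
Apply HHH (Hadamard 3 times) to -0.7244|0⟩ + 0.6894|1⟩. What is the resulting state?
-0.02475|0⟩ - 0.9997|1⟩

H² = I, so H^3 = H: a single Hadamard. With (a, b) = (-0.7244, 0.6894), H gives ((a + b)/√2, (a − b)/√2) = (-0.02475, -0.9997).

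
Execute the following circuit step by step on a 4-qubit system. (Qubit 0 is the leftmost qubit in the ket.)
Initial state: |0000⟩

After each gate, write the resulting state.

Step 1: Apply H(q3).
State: 1/√2|0000⟩ + 1/√2|0001⟩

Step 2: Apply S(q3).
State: 1/√2|0000⟩ + (1/√2)i|0001⟩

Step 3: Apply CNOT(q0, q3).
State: 1/√2|0000⟩ + (1/√2)i|0001⟩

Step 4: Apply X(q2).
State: 1/√2|0010⟩ + (1/√2)i|0011⟩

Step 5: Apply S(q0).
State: 1/√2|0010⟩ + (1/√2)i|0011⟩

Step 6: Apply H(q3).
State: (1/2 + (1/2)i)|0010⟩ + (1/2 - (1/2)i)|0011⟩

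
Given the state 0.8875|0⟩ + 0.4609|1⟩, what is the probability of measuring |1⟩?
0.2124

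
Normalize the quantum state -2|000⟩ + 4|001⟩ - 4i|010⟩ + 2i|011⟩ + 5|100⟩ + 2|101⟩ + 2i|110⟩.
-0.2341|000⟩ + 0.4682|001⟩ - 0.4682i|010⟩ + 0.2341i|011⟩ + 0.5852|100⟩ + 0.2341|101⟩ + 0.2341i|110⟩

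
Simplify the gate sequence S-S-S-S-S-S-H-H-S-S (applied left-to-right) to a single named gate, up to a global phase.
I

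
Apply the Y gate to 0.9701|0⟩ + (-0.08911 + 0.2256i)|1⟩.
(0.2256 + 0.08911i)|0⟩ + 0.9701i|1⟩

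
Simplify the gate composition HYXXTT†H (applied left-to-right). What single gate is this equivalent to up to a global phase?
Y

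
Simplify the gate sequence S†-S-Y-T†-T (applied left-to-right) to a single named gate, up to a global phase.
Y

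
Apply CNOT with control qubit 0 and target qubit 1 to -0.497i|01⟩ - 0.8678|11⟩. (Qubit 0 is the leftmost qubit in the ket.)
-0.497i|01⟩ - 0.8678|10⟩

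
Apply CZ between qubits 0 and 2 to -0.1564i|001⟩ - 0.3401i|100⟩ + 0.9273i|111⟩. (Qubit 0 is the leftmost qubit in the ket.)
-0.1564i|001⟩ - 0.3401i|100⟩ - 0.9273i|111⟩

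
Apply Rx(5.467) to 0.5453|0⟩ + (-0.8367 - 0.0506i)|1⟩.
(-0.5206 + 0.3321i)|0⟩ + (0.768 - 0.17i)|1⟩

Rx(5.467) = [[cos(θ/2), −i·sin(θ/2)], [−i·sin(θ/2), cos(θ/2)]]; θ = 5.467, cos(θ/2) ≈ -0.917879, sin(θ/2) ≈ 0.396859.
With a = amp(|0⟩) = 0.5453 and b = amp(|1⟩) = (-0.8367 - 0.0506i):
new amp(|0⟩) = (-0.917879)·a + (-0.396859i)·b = (-0.5206 + 0.3321i)
new amp(|1⟩) = (-0.396859i)·a + (-0.917879)·b = (0.768 - 0.17i)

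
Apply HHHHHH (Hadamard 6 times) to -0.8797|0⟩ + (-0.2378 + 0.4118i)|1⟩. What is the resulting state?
-0.8797|0⟩ + (-0.2378 + 0.4118i)|1⟩

H² = I, so an even number of Hadamards cancels: H^6 = I and the state is unchanged.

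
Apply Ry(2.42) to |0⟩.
0.353|0⟩ + 0.9356|1⟩

Ry(2.42) = [[cos(θ/2), −sin(θ/2)], [sin(θ/2), cos(θ/2)]]; θ = 2.42, cos(θ/2) ≈ 0.353019, sin(θ/2) ≈ 0.935616.
With a = amp(|0⟩) = 1 and b = amp(|1⟩) = 0:
new amp(|0⟩) = (0.353019)·a + (-0.935616)·b = 0.353
new amp(|1⟩) = (0.935616)·a + (0.353019)·b = 0.9356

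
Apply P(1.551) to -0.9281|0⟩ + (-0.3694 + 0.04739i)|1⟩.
-0.9281|0⟩ + (-0.05469 - 0.3684i)|1⟩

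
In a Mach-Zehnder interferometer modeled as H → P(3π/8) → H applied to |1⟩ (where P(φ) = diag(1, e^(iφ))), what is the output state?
(0.3087 - 0.4619i)|0⟩ + (0.6913 + 0.4619i)|1⟩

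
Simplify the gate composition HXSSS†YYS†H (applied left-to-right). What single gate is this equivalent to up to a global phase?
Z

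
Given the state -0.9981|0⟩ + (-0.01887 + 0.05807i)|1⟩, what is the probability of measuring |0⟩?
0.9962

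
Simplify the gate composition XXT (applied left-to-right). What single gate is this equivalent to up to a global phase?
T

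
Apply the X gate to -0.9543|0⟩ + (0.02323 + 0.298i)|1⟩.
(0.02323 + 0.298i)|0⟩ - 0.9543|1⟩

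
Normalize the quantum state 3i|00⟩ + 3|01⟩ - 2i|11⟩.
0.6396i|00⟩ + 0.6396|01⟩ - 0.4264i|11⟩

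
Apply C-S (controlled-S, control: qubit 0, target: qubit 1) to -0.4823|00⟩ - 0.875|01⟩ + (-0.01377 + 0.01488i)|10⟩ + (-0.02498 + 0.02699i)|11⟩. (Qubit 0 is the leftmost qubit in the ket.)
-0.4823|00⟩ - 0.875|01⟩ + (-0.01377 + 0.01488i)|10⟩ + (-0.02699 - 0.02498i)|11⟩

C-S leaves the control-|0⟩ kets |00⟩, |01⟩ unchanged and applies S to qubit 1 on the control-|1⟩ pair (|10⟩, |11⟩).
S = [[1, 0], [0, i]].
With a = amp(|10⟩) = (-0.01377 + 0.01488i) and b = amp(|11⟩) = (-0.02498 + 0.02699i):
new amp(|10⟩) = (1)·a = (-0.01377 + 0.01488i)
new amp(|11⟩) = (i)·b = (-0.02699 - 0.02498i)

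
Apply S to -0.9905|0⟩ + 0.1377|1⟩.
-0.9905|0⟩ + 0.1377i|1⟩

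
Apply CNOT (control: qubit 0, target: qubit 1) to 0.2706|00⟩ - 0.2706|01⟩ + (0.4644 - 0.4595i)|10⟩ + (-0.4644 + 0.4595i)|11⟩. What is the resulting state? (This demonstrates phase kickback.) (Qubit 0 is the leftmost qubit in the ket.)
0.2706|00⟩ - 0.2706|01⟩ + (-0.4644 + 0.4595i)|10⟩ + (0.4644 - 0.4595i)|11⟩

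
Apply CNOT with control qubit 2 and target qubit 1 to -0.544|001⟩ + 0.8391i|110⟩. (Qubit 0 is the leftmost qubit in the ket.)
-0.544|011⟩ + 0.8391i|110⟩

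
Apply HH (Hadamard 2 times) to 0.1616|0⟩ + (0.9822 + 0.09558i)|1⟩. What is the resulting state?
0.1616|0⟩ + (0.9822 + 0.09558i)|1⟩

H² = I, so an even number of Hadamards cancels: H^2 = I and the state is unchanged.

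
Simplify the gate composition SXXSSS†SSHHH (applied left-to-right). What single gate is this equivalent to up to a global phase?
H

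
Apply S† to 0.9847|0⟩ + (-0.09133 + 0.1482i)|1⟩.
0.9847|0⟩ + (0.1482 + 0.09133i)|1⟩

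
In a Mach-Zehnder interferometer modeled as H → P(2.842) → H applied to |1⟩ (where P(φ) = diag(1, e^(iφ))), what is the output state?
(0.9777 - 0.1476i)|0⟩ + (0.02227 + 0.1476i)|1⟩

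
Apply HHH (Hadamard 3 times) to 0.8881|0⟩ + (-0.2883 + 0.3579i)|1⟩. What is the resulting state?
(0.4241 + 0.2531i)|0⟩ + (0.8318 - 0.2531i)|1⟩

H² = I, so H^3 = H: a single Hadamard. With (a, b) = (0.8881, (-0.2883 + 0.3579i)), H gives ((a + b)/√2, (a − b)/√2) = ((0.4241 + 0.2531i), (0.8318 - 0.2531i)).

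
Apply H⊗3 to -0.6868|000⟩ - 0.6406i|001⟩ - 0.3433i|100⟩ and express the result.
(-0.2428 - 0.3479i)|000⟩ + (-0.2428 + 0.1051i)|001⟩ + (-0.2428 - 0.3479i)|010⟩ + (-0.2428 + 0.1051i)|011⟩ + (-0.2428 - 0.1051i)|100⟩ + (-0.2428 + 0.3479i)|101⟩ + (-0.2428 - 0.1051i)|110⟩ + (-0.2428 + 0.3479i)|111⟩

H⊗3 gives amp(|y⟩) = (1/2√2) Σ_x (−1)^(x·y) amp(|x⟩), where x·y is the number of positions in which both x and y have a 1.
|000⟩: (-0.6868 - 0.6406i - 0.3433i)/(2√2) = (-0.2428 - 0.3479i)
|001⟩: (-0.6868 + 0.6406i - 0.3433i)/(2√2) = (-0.2428 + 0.1051i)
|010⟩: (-0.6868 - 0.6406i - 0.3433i)/(2√2) = (-0.2428 - 0.3479i)
|011⟩: (-0.6868 + 0.6406i - 0.3433i)/(2√2) = (-0.2428 + 0.1051i)
|100⟩: (-0.6868 - 0.6406i + 0.3433i)/(2√2) = (-0.2428 - 0.1051i)
|101⟩: (-0.6868 + 0.6406i + 0.3433i)/(2√2) = (-0.2428 + 0.3479i)
|110⟩: (-0.6868 - 0.6406i + 0.3433i)/(2√2) = (-0.2428 - 0.1051i)
|111⟩: (-0.6868 + 0.6406i + 0.3433i)/(2√2) = (-0.2428 + 0.3479i)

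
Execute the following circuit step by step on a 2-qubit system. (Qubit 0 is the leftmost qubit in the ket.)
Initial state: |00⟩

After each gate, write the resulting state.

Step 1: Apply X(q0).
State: |10⟩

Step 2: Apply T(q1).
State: |10⟩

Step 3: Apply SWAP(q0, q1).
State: |01⟩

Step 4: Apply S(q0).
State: |01⟩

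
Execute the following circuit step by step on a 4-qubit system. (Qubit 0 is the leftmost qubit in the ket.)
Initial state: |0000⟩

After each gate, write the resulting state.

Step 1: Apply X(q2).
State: |0010⟩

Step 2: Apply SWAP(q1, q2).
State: |0100⟩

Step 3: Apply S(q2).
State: |0100⟩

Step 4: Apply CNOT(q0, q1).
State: |0100⟩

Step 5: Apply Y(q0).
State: i|1100⟩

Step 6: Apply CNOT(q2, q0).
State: i|1100⟩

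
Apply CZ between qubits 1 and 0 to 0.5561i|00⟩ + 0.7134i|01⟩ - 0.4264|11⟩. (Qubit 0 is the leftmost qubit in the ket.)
0.5561i|00⟩ + 0.7134i|01⟩ + 0.4264|11⟩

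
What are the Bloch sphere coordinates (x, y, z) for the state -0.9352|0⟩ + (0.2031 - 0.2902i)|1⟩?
(-0.3799, 0.5428, 0.7491)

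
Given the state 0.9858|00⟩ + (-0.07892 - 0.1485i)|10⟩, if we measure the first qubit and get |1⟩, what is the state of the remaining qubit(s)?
(-0.4693 - 0.883i)|0⟩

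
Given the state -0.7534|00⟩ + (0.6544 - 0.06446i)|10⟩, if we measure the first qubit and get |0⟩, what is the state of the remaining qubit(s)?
-|0⟩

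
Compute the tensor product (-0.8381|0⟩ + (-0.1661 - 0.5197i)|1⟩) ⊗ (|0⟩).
-0.8381|00⟩ + (-0.1661 - 0.5197i)|10⟩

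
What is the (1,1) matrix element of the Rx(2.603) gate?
0.2661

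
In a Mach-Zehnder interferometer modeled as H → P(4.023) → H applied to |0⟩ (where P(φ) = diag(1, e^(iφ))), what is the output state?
(0.182 - 0.3858i)|0⟩ + (0.818 + 0.3858i)|1⟩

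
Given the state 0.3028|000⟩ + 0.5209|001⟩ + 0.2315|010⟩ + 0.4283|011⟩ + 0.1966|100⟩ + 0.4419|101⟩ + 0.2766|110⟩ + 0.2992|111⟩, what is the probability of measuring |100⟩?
0.03865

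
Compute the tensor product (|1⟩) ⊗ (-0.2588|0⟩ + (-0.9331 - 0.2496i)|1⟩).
-0.2588|10⟩ + (-0.9331 - 0.2496i)|11⟩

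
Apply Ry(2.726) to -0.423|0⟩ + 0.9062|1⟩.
-0.974|0⟩ - 0.2269|1⟩

Ry(2.726) = [[cos(θ/2), −sin(θ/2)], [sin(θ/2), cos(θ/2)]]; θ = 2.726, cos(θ/2) ≈ 0.206304, sin(θ/2) ≈ 0.978488.
With a = amp(|0⟩) = -0.423 and b = amp(|1⟩) = 0.9062:
new amp(|0⟩) = (0.206304)·a + (-0.978488)·b = -0.974
new amp(|1⟩) = (0.978488)·a + (0.206304)·b = -0.2269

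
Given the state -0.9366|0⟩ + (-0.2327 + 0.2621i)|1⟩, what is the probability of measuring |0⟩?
0.8772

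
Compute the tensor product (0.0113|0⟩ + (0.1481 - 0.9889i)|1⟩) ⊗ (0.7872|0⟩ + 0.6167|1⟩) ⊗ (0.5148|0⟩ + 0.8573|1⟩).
0.004579|000⟩ + 0.007626|001⟩ + 0.003587|010⟩ + 0.005974|011⟩ + (0.06002 - 0.4008i)|100⟩ + (0.09995 - 0.6674i)|101⟩ + (0.04702 - 0.314i)|110⟩ + (0.0783 - 0.5228i)|111⟩

amp(|b₁b₂…⟩) = product of the factor amplitudes for bits b₁, b₂, …; only kets whose every factor amplitude is nonzero survive.
|000⟩: (0.0113)(0.7872)(0.5148) = 0.004579
|001⟩: (0.0113)(0.7872)(0.8573) = 0.007626
|010⟩: (0.0113)(0.6167)(0.5148) = 0.003587
|011⟩: (0.0113)(0.6167)(0.8573) = 0.005974
|100⟩: (0.1481 - 0.9889i)(0.7872)(0.5148) = (0.06002 - 0.4008i)
|101⟩: (0.1481 - 0.9889i)(0.7872)(0.8573) = (0.09995 - 0.6674i)
|110⟩: (0.1481 - 0.9889i)(0.6167)(0.5148) = (0.04702 - 0.314i)
|111⟩: (0.1481 - 0.9889i)(0.6167)(0.8573) = (0.0783 - 0.5228i)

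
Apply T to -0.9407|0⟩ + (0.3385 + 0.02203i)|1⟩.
-0.9407|0⟩ + (0.2238 + 0.2549i)|1⟩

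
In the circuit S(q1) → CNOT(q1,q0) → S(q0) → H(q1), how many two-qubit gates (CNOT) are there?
1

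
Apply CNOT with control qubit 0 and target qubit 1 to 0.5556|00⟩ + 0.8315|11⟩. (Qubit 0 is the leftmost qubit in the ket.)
0.5556|00⟩ + 0.8315|10⟩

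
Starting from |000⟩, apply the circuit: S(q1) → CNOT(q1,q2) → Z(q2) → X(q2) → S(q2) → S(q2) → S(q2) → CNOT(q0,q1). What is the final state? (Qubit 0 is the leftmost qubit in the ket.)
-i|001⟩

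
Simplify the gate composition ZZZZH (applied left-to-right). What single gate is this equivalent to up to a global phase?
H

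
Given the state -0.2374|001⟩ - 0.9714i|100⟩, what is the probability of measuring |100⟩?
0.9436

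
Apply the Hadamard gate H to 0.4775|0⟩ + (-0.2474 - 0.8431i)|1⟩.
(0.1627 - 0.5962i)|0⟩ + (0.5126 + 0.5962i)|1⟩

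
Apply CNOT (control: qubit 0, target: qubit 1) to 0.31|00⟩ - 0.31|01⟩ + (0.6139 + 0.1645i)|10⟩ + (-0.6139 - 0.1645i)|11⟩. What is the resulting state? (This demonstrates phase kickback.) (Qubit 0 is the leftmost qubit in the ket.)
0.31|00⟩ - 0.31|01⟩ + (-0.6139 - 0.1645i)|10⟩ + (0.6139 + 0.1645i)|11⟩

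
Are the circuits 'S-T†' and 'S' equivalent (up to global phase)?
No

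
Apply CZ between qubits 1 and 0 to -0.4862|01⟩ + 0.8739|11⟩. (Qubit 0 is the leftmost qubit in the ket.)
-0.4862|01⟩ - 0.8739|11⟩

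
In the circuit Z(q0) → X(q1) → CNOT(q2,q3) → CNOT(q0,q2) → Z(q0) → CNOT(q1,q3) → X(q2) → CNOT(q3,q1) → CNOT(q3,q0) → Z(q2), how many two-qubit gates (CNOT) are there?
5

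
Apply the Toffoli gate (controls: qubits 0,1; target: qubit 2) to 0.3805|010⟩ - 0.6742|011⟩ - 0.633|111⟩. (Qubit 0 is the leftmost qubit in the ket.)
0.3805|010⟩ - 0.6742|011⟩ - 0.633|110⟩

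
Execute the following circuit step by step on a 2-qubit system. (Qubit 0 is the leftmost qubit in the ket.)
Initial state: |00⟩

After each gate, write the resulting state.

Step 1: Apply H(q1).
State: 1/√2|00⟩ + 1/√2|01⟩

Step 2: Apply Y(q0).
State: (1/√2)i|10⟩ + (1/√2)i|11⟩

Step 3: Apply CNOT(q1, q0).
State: (1/√2)i|01⟩ + (1/√2)i|10⟩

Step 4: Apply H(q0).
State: (1/2)i|00⟩ + (1/2)i|01⟩ - (1/2)i|10⟩ + (1/2)i|11⟩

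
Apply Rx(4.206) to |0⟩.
-0.5074|0⟩ - 0.8617i|1⟩

Rx(4.206) = [[cos(θ/2), −i·sin(θ/2)], [−i·sin(θ/2), cos(θ/2)]]; θ = 4.206, cos(θ/2) ≈ -0.507433, sin(θ/2) ≈ 0.861691.
With a = amp(|0⟩) = 1 and b = amp(|1⟩) = 0:
new amp(|0⟩) = (-0.507433)·a + (-0.861691i)·b = -0.5074
new amp(|1⟩) = (-0.861691i)·a + (-0.507433)·b = -0.8617i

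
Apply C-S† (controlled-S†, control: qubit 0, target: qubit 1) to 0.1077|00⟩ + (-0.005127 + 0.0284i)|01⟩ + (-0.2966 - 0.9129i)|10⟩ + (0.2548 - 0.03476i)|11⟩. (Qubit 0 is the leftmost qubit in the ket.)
0.1077|00⟩ + (-0.005127 + 0.0284i)|01⟩ + (-0.2966 - 0.9129i)|10⟩ + (-0.03476 - 0.2548i)|11⟩

C-S† leaves the control-|0⟩ kets |00⟩, |01⟩ unchanged and applies S† to qubit 1 on the control-|1⟩ pair (|10⟩, |11⟩).
S† = [[1, 0], [0, -i]].
With a = amp(|10⟩) = (-0.2966 - 0.9129i) and b = amp(|11⟩) = (0.2548 - 0.03476i):
new amp(|10⟩) = (1)·a = (-0.2966 - 0.9129i)
new amp(|11⟩) = (-i)·b = (-0.03476 - 0.2548i)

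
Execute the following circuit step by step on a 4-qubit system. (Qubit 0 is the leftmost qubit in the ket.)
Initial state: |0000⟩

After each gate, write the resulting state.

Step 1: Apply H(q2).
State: 1/√2|0000⟩ + 1/√2|0010⟩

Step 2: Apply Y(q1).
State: (1/√2)i|0100⟩ + (1/√2)i|0110⟩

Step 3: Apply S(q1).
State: -1/√2|0100⟩ - 1/√2|0110⟩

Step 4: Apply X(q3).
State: -1/√2|0101⟩ - 1/√2|0111⟩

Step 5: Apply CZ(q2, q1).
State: -1/√2|0101⟩ + 1/√2|0111⟩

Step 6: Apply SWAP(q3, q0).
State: -1/√2|1100⟩ + 1/√2|1110⟩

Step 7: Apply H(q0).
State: -1/2|0100⟩ + 1/2|0110⟩ + 1/2|1100⟩ - 1/2|1110⟩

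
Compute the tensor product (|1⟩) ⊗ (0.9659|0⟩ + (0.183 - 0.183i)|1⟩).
0.9659|10⟩ + (0.183 - 0.183i)|11⟩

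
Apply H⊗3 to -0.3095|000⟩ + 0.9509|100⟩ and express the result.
0.2268|000⟩ + 0.2268|001⟩ + 0.2268|010⟩ + 0.2268|011⟩ - 0.4456|100⟩ - 0.4456|101⟩ - 0.4456|110⟩ - 0.4456|111⟩

H⊗3 gives amp(|y⟩) = (1/2√2) Σ_x (−1)^(x·y) amp(|x⟩), where x·y is the number of positions in which both x and y have a 1.
|000⟩: (-0.3095 + 0.9509)/(2√2) = 0.2268
|001⟩: (-0.3095 + 0.9509)/(2√2) = 0.2268
|010⟩: (-0.3095 + 0.9509)/(2√2) = 0.2268
|011⟩: (-0.3095 + 0.9509)/(2√2) = 0.2268
|100⟩: (-0.3095 - 0.9509)/(2√2) = -0.4456
|101⟩: (-0.3095 - 0.9509)/(2√2) = -0.4456
|110⟩: (-0.3095 - 0.9509)/(2√2) = -0.4456
|111⟩: (-0.3095 - 0.9509)/(2√2) = -0.4456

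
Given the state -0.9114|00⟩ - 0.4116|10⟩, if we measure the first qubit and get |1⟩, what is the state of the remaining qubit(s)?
-|0⟩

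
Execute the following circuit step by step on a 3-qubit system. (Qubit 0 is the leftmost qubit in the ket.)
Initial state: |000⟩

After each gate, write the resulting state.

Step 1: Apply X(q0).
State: |100⟩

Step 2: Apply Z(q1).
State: |100⟩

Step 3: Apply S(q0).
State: i|100⟩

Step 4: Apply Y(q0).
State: |000⟩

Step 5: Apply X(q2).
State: |001⟩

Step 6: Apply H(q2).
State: 1/√2|000⟩ - 1/√2|001⟩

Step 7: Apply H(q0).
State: 1/2|000⟩ - 1/2|001⟩ + 1/2|100⟩ - 1/2|101⟩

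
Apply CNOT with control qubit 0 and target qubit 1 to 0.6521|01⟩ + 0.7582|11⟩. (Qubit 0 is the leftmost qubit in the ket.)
0.6521|01⟩ + 0.7582|10⟩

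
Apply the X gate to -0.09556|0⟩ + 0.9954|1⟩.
0.9954|0⟩ - 0.09556|1⟩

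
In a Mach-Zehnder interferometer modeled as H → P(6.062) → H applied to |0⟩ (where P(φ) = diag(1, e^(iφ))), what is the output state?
(0.9878 - 0.1097i)|0⟩ + (0.01218 + 0.1097i)|1⟩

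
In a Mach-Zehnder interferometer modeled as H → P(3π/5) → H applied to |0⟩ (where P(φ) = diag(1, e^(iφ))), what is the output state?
(0.3455 + 0.4755i)|0⟩ + (0.6545 - 0.4755i)|1⟩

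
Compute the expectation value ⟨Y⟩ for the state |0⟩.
0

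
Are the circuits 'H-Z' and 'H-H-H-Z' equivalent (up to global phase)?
Yes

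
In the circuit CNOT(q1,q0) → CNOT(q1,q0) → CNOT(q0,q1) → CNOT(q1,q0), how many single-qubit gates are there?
0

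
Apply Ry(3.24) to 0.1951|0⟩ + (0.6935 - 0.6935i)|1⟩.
(-0.7023 + 0.6927i)|0⟩ + (0.1608 + 0.03411i)|1⟩

Ry(3.24) = [[cos(θ/2), −sin(θ/2)], [sin(θ/2), cos(θ/2)]]; θ = 3.24, cos(θ/2) ≈ -0.0491838, sin(θ/2) ≈ 0.99879.
With a = amp(|0⟩) = 0.1951 and b = amp(|1⟩) = (0.6935 - 0.6935i):
new amp(|0⟩) = (-0.0491838)·a + (-0.99879)·b = (-0.7023 + 0.6927i)
new amp(|1⟩) = (0.99879)·a + (-0.0491838)·b = (0.1608 + 0.03411i)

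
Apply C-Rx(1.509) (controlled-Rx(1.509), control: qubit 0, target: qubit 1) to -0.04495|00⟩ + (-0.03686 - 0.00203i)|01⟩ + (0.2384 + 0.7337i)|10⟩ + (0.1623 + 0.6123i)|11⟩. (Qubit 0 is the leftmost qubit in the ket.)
-0.04495|00⟩ + (-0.03686 - 0.00203i)|01⟩ + (0.5931 + 0.4234i)|10⟩ + (0.6208 + 0.2828i)|11⟩

C-Rx(1.509) leaves the control-|0⟩ kets |00⟩, |01⟩ unchanged and applies Rx(1.509) to qubit 1 on the control-|1⟩ pair (|10⟩, |11⟩).
Rx(1.509) = [[cos(θ/2), −i·sin(θ/2)], [−i·sin(θ/2), cos(θ/2)]]; θ = 1.509, cos(θ/2) ≈ 0.728614, sin(θ/2) ≈ 0.684924.
With a = amp(|10⟩) = (0.2384 + 0.7337i) and b = amp(|11⟩) = (0.1623 + 0.6123i):
new amp(|10⟩) = (0.728614)·a + (-0.684924i)·b = (0.5931 + 0.4234i)
new amp(|11⟩) = (-0.684924i)·a + (0.728614)·b = (0.6208 + 0.2828i)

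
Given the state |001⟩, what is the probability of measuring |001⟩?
1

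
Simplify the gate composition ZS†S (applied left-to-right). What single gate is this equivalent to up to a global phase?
Z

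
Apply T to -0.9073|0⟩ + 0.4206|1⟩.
-0.9073|0⟩ + (0.2974 + 0.2974i)|1⟩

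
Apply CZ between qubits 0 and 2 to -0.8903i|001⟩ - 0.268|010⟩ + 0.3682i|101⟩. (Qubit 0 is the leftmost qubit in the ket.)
-0.8903i|001⟩ - 0.268|010⟩ - 0.3682i|101⟩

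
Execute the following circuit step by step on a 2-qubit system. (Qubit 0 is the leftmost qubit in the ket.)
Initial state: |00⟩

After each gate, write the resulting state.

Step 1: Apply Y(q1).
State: i|01⟩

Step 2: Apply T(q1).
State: (-1/√2 + (1/√2)i)|01⟩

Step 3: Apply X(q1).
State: (-1/√2 + (1/√2)i)|00⟩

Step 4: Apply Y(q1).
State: (-1/√2 - (1/√2)i)|01⟩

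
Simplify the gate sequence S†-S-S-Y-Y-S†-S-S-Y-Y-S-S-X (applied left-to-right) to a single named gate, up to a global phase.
X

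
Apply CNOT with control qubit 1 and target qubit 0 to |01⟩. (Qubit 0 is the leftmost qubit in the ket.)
|11⟩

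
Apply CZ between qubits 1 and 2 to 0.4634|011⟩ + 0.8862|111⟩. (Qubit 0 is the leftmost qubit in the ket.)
-0.4634|011⟩ - 0.8862|111⟩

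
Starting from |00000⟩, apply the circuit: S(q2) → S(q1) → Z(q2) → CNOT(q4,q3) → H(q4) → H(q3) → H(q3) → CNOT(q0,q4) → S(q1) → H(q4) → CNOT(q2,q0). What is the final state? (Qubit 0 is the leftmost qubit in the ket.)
|00000⟩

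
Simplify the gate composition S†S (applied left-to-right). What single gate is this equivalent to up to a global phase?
I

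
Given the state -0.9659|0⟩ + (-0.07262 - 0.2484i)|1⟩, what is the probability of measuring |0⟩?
0.933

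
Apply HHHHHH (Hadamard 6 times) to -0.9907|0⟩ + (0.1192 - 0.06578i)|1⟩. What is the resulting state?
-0.9907|0⟩ + (0.1192 - 0.06578i)|1⟩

H² = I, so an even number of Hadamards cancels: H^6 = I and the state is unchanged.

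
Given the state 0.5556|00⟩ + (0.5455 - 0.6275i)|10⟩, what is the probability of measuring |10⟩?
0.6913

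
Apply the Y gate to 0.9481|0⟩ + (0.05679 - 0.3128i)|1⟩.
(-0.3128 - 0.05679i)|0⟩ + 0.9481i|1⟩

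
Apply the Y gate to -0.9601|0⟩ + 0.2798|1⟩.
-0.2798i|0⟩ - 0.9601i|1⟩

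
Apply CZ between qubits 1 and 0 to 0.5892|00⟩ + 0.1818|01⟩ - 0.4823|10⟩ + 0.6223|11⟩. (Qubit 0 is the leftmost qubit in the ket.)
0.5892|00⟩ + 0.1818|01⟩ - 0.4823|10⟩ - 0.6223|11⟩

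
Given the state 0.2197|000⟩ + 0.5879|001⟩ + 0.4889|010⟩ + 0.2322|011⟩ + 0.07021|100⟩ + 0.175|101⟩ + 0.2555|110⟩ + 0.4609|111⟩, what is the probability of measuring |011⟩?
0.05392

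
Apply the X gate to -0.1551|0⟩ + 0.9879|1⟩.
0.9879|0⟩ - 0.1551|1⟩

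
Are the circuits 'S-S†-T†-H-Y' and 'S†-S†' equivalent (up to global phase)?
No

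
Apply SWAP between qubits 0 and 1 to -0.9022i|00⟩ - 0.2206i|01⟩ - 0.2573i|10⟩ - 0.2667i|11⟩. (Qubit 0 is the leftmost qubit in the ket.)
-0.9022i|00⟩ - 0.2573i|01⟩ - 0.2206i|10⟩ - 0.2667i|11⟩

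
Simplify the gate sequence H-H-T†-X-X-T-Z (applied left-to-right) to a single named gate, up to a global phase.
Z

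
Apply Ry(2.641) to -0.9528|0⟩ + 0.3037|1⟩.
-0.5302|0⟩ - 0.8479|1⟩

Ry(2.641) = [[cos(θ/2), −sin(θ/2)], [sin(θ/2), cos(θ/2)]]; θ = 2.641, cos(θ/2) ≈ 0.247691, sin(θ/2) ≈ 0.968839.
With a = amp(|0⟩) = -0.9528 and b = amp(|1⟩) = 0.3037:
new amp(|0⟩) = (0.247691)·a + (-0.968839)·b = -0.5302
new amp(|1⟩) = (0.968839)·a + (0.247691)·b = -0.8479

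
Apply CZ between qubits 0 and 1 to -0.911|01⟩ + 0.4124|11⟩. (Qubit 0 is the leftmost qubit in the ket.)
-0.911|01⟩ - 0.4124|11⟩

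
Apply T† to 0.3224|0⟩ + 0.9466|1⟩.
0.3224|0⟩ + (0.6693 - 0.6693i)|1⟩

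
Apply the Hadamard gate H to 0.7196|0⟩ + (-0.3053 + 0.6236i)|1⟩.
(0.293 + 0.441i)|0⟩ + (0.7247 - 0.441i)|1⟩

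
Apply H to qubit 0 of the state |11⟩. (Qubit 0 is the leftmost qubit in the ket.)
1/√2|01⟩ - 1/√2|11⟩

H on qubit 0 mixes each pair of kets that differ only in qubit 0: amplitudes (a, b) of (|…0…⟩, |…1…⟩) become ((a + b)/√2, (a − b)/√2). Kets absent from the input have amplitude 0.
(|01⟩, |11⟩): (a, b) = (0, 1) → (1/√2, -1/√2)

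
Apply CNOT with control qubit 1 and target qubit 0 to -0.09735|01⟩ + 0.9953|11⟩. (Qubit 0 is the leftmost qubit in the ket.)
0.9953|01⟩ - 0.09735|11⟩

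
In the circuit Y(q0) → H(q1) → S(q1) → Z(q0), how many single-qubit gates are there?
4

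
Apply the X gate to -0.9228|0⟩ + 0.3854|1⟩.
0.3854|0⟩ - 0.9228|1⟩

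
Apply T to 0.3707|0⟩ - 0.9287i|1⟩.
0.3707|0⟩ + (0.6567 - 0.6567i)|1⟩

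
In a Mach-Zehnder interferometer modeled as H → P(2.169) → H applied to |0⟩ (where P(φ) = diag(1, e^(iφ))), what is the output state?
(0.2184 + 0.4132i)|0⟩ + (0.7816 - 0.4132i)|1⟩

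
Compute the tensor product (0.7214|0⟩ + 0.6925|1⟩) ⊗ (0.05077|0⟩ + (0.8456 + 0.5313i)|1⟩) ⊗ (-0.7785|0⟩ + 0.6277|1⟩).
-0.02851|000⟩ + 0.02299|001⟩ + (-0.4749 - 0.2984i)|010⟩ + (0.3829 + 0.2406i)|011⟩ - 0.02737|100⟩ + 0.02207|101⟩ + (-0.4559 - 0.2864i)|110⟩ + (0.3676 + 0.2309i)|111⟩

amp(|b₁b₂…⟩) = product of the factor amplitudes for bits b₁, b₂, …; only kets whose every factor amplitude is nonzero survive.
|000⟩: (0.7214)(0.05077)(-0.7785) = -0.02851
|001⟩: (0.7214)(0.05077)(0.6277) = 0.02299
|010⟩: (0.7214)(0.8456 + 0.5313i)(-0.7785) = (-0.4749 - 0.2984i)
|011⟩: (0.7214)(0.8456 + 0.5313i)(0.6277) = (0.3829 + 0.2406i)
|100⟩: (0.6925)(0.05077)(-0.7785) = -0.02737
|101⟩: (0.6925)(0.05077)(0.6277) = 0.02207
|110⟩: (0.6925)(0.8456 + 0.5313i)(-0.7785) = (-0.4559 - 0.2864i)
|111⟩: (0.6925)(0.8456 + 0.5313i)(0.6277) = (0.3676 + 0.2309i)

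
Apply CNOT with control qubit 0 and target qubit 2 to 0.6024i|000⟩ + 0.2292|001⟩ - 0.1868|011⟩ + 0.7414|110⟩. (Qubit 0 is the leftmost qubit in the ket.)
0.6024i|000⟩ + 0.2292|001⟩ - 0.1868|011⟩ + 0.7414|111⟩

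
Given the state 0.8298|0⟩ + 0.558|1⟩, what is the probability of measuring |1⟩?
0.3114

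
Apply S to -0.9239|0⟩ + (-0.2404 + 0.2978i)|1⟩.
-0.9239|0⟩ + (-0.2978 - 0.2404i)|1⟩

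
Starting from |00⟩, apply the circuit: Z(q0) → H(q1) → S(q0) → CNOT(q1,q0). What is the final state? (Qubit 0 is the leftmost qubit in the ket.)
1/√2|00⟩ + 1/√2|11⟩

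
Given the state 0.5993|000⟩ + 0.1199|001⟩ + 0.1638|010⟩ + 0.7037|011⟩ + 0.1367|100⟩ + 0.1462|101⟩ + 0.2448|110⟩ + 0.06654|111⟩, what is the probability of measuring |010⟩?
0.02683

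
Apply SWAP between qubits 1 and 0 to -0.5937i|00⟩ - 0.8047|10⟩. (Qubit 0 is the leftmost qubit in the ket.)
-0.5937i|00⟩ - 0.8047|01⟩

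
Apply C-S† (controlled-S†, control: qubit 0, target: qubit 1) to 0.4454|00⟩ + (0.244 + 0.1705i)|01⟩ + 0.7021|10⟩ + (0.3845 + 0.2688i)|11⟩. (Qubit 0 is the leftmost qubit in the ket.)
0.4454|00⟩ + (0.244 + 0.1705i)|01⟩ + 0.7021|10⟩ + (0.2688 - 0.3845i)|11⟩

C-S† leaves the control-|0⟩ kets |00⟩, |01⟩ unchanged and applies S† to qubit 1 on the control-|1⟩ pair (|10⟩, |11⟩).
S† = [[1, 0], [0, -i]].
With a = amp(|10⟩) = 0.7021 and b = amp(|11⟩) = (0.3845 + 0.2688i):
new amp(|10⟩) = (1)·a = 0.7021
new amp(|11⟩) = (-i)·b = (0.2688 - 0.3845i)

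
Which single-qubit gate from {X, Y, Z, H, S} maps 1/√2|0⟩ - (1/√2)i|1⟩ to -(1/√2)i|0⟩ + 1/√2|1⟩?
X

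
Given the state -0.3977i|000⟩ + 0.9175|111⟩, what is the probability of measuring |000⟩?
0.1582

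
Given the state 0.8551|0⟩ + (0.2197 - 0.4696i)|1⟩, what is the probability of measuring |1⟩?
0.2688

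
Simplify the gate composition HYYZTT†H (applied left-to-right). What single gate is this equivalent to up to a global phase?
X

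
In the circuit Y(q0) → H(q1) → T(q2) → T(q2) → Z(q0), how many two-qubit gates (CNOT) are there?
0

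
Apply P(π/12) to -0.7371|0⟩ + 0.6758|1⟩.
-0.7371|0⟩ + (0.6528 + 0.1749i)|1⟩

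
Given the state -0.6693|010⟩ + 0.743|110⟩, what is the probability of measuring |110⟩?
0.552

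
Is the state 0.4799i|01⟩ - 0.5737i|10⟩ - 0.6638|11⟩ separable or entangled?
Entangled

Writing the state as a|00⟩ + b|01⟩ + c|10⟩ + d|11⟩, it is a product state iff ad − bc = 0.
Here (a, b, c, d) = (0, 0.4799i, -0.5737i, -0.6638): ad − bc = (0)(-0.6638) − (0.4799i)(-0.5737i) = -0.2753 ≠ 0, so the state is entangled.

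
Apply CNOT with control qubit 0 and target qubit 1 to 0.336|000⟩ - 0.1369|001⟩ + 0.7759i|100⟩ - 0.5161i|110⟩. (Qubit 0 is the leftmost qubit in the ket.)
0.336|000⟩ - 0.1369|001⟩ - 0.5161i|100⟩ + 0.7759i|110⟩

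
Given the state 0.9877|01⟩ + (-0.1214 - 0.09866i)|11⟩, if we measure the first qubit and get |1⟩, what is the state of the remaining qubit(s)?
(-0.776 - 0.6307i)|1⟩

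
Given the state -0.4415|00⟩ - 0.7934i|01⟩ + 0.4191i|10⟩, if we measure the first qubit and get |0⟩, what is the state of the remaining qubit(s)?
-0.4863|0⟩ - 0.8738i|1⟩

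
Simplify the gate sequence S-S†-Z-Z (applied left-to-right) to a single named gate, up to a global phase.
I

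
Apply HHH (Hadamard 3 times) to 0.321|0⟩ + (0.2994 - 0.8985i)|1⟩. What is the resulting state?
(0.4387 - 0.6353i)|0⟩ + (0.01527 + 0.6353i)|1⟩

H² = I, so H^3 = H: a single Hadamard. With (a, b) = (0.321, (0.2994 - 0.8985i)), H gives ((a + b)/√2, (a − b)/√2) = ((0.4387 - 0.6353i), (0.01527 + 0.6353i)).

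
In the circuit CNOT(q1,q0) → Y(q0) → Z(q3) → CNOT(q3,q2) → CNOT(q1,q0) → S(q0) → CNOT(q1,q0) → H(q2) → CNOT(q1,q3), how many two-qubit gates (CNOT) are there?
5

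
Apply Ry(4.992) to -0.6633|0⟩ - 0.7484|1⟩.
0.9801|0⟩ + 0.1987|1⟩

Ry(4.992) = [[cos(θ/2), −sin(θ/2)], [sin(θ/2), cos(θ/2)]]; θ = 4.992, cos(θ/2) ≈ -0.798743, sin(θ/2) ≈ 0.601672.
With a = amp(|0⟩) = -0.6633 and b = amp(|1⟩) = -0.7484:
new amp(|0⟩) = (-0.798743)·a + (-0.601672)·b = 0.9801
new amp(|1⟩) = (0.601672)·a + (-0.798743)·b = 0.1987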